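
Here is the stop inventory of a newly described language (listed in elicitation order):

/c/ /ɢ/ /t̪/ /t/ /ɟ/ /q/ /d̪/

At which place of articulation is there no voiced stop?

alveolar

dental: voiceless /t̪/, voiced /d̪/.
alveolar: voiceless /t/, voiced —.
palatal: voiceless /c/, voiced /ɟ/.
uvular: voiceless /q/, voiced /ɢ/.
Every place of articulation has a voiced member except alveolar, where /d/ would be expected.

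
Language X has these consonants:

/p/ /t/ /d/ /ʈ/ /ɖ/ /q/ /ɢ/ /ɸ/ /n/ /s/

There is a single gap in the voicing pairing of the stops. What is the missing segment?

place of articulation  voiceless  voiced  
bilabial          p         —       
alveolar          t         d       
retroflex         ʈ         ɖ       
uvular            q         ɢ       
The bilabial row has no voiced member, so the gap is the voiced bilabial stop /b/.

/b/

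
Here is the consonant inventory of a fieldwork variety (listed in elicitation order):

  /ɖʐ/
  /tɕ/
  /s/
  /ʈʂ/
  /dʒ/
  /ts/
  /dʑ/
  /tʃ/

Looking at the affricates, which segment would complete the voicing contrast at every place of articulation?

alveolar: voiceless /ts/, voiced —.
postalveolar: voiceless /tʃ/, voiced /dʒ/.
retroflex: voiceless /ʈʂ/, voiced /ɖʐ/.
alveolo-palatal: voiceless /tɕ/, voiced /dʑ/.
The alveolar row has no voiced member, so the gap is the voiced alveolar affricate /dz/.

/dz/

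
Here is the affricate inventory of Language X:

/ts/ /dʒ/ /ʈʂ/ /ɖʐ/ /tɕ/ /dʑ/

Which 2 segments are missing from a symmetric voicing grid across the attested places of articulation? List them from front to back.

/dz/, /tʃ/

Voiceless: /ts/ (alveolar), /ʈʂ/ (retroflex), /tɕ/ (alveolo-palatal).
Voiced: /dʒ/ (postalveolar), /ɖʐ/ (retroflex), /dʑ/ (alveolo-palatal).
Gaps, from front to back: alveolar lacks voiced (/dz/); postalveolar lacks voiceless (/tʃ/).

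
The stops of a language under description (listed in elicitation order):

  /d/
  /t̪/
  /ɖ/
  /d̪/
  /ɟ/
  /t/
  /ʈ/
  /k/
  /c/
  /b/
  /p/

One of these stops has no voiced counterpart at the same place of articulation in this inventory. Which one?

/k/

Bilabial: /p/ ~ /b/
Dental: /t̪/ ~ /d̪/
Alveolar: /t/ ~ /d/
Retroflex: /ʈ/ ~ /ɖ/
Palatal: /c/ ~ /ɟ/
Velar: only /k/ (voiceless); no voiced partner.
So /k/ is the unpaired segment.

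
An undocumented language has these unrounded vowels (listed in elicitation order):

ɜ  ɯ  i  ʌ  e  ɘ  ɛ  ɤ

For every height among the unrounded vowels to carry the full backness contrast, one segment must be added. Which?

height            front     central   back    
high              i         —         ɯ       
high-mid          e         ɘ         ɤ       
low-mid           ɛ         ɜ         ʌ       
The high row has no central member, so the gap is the high central unrounded vowel /ɨ/.

/ɨ/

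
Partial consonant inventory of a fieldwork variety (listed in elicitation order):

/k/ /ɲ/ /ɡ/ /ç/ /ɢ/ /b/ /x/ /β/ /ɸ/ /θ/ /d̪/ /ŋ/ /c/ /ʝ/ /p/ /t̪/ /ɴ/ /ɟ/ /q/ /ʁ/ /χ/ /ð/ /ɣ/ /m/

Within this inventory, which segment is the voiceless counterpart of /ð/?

/θ/

/ð/ is a voiced dental fricative.
The voiceless counterpart is a voiceless dental fricative — in this inventory, /θ/.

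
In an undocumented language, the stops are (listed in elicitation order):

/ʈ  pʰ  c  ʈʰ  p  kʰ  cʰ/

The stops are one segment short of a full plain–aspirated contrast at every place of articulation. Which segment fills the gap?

Plain: /p/ (bilabial), /ʈ/ (retroflex), /c/ (palatal).
Aspirated: /pʰ/ (bilabial), /ʈʰ/ (retroflex), /cʰ/ (palatal), /kʰ/ (velar).
The velar row has no plain member, so the gap is the plain velar stop /k/.

/k/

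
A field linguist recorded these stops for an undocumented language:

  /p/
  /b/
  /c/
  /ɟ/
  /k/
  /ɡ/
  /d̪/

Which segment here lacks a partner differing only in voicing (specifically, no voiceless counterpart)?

/d̪/

Bilabial: /p/ ~ /b/
Palatal: /c/ ~ /ɟ/
Velar: /k/ ~ /ɡ/
Dental: only /d̪/ (voiced); no voiceless partner.
So /d̪/ is the unpaired segment.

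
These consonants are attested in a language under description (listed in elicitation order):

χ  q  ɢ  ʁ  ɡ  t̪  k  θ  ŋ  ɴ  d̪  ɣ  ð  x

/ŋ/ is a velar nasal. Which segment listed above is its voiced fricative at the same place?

/ɣ/

The voiced fricative at the same place is a voiced velar fricative — in this inventory, /ɣ/.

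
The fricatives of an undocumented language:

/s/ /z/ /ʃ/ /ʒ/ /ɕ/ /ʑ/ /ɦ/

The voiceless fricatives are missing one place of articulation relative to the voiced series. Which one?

glottal

place of articulation  voiceless  voiced  
alveolar          s         z       
postalveolar      ʃ         ʒ       
alveolo-palatal   ɕ         ʑ       
glottal           —         ɦ       
Every place of articulation has a voiceless member except glottal, where /h/ would be expected.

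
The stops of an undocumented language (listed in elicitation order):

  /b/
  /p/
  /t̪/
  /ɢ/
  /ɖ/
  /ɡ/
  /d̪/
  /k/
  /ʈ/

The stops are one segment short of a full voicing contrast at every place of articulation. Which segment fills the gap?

place of articulation  voiceless  voiced  
bilabial          p         b       
dental            t̪        d̪      
retroflex         ʈ         ɖ       
velar             k         ɡ       
uvular            —         ɢ       
The uvular row has no voiceless member, so the gap is the voiceless uvular stop /q/.

/q/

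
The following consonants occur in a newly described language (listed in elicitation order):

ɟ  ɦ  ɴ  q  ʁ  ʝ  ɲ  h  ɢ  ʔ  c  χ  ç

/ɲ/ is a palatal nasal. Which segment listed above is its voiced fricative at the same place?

The voiced fricative at the same place is a voiced palatal fricative — in this inventory, /ʝ/.

/ʝ/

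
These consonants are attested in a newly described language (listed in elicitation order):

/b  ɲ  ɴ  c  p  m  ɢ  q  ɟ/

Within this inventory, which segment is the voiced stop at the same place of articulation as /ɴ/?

/ɢ/

/ɴ/ is an uvular nasal.
The voiced stop at the same place is a voiced uvular stop — in this inventory, /ɢ/.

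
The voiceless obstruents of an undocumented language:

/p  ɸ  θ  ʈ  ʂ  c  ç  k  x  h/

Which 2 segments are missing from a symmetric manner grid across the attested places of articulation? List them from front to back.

place of articulation  stop      fricative
bilabial          p         ɸ       
dental            —         θ       
retroflex         ʈ         ʂ       
palatal           c         ç       
velar             k         x       
glottal           —         h       
Gaps, from front to back: dental lacks stop (/t̪/); glottal lacks stop (/ʔ/).

/t̪/, /ʔ/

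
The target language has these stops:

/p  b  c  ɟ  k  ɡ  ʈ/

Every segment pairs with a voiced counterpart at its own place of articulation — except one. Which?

/ʈ/

Bilabial: /p/ ~ /b/
Palatal: /c/ ~ /ɟ/
Velar: /k/ ~ /ɡ/
Retroflex: only /ʈ/ (voiceless); no voiced partner.
So /ʈ/ is the unpaired segment.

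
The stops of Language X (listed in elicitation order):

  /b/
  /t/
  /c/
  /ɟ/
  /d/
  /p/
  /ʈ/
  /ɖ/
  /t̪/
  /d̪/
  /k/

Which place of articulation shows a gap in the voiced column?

bilabial: voiceless /p/, voiced /b/.
dental: voiceless /t̪/, voiced /d̪/.
alveolar: voiceless /t/, voiced /d/.
retroflex: voiceless /ʈ/, voiced /ɖ/.
palatal: voiceless /c/, voiced /ɟ/.
velar: voiceless /k/, voiced —.
Every place of articulation has a voiced member except velar, where /ɡ/ would be expected.

velar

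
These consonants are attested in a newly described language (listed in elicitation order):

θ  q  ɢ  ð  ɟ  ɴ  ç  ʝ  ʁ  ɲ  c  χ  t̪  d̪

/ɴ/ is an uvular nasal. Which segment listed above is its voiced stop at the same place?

/ɢ/

The voiced stop at the same place is a voiced uvular stop — in this inventory, /ɢ/.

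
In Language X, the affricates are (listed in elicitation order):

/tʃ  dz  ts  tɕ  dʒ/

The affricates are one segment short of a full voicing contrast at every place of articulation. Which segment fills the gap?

place of articulation  voiceless  voiced  
alveolar          ts        dz      
postalveolar      tʃ        dʒ      
alveolo-palatal   tɕ        —       
The alveolo-palatal row has no voiced member, so the gap is the voiced alveolo-palatal affricate /dʑ/.

/dʑ/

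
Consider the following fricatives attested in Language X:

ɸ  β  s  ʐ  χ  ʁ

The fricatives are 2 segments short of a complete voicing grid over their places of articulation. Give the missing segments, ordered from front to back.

/z/, /ʂ/

bilabial: voiceless /ɸ/, voiced /β/.
alveolar: voiceless /s/, voiced —.
retroflex: voiceless —, voiced /ʐ/.
uvular: voiceless /χ/, voiced /ʁ/.
Gaps, from front to back: alveolar lacks voiced (/z/); retroflex lacks voiceless (/ʂ/).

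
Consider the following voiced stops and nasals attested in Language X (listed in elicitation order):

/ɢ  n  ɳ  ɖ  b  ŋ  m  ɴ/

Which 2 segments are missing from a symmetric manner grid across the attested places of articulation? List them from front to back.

bilabial: oral stop /b/, nasal /m/.
alveolar: oral stop —, nasal /n/.
retroflex: oral stop /ɖ/, nasal /ɳ/.
velar: oral stop —, nasal /ŋ/.
uvular: oral stop /ɢ/, nasal /ɴ/.
Gaps, from front to back: alveolar lacks oral stop (/d/); velar lacks oral stop (/ɡ/).

/d/, /ɡ/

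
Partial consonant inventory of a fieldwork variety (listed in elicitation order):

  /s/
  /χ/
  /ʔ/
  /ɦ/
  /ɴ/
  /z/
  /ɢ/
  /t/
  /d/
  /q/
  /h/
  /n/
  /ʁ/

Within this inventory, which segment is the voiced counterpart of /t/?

/t/ is a voiceless alveolar stop.
The voiced counterpart is a voiced alveolar stop — in this inventory, /d/.

/d/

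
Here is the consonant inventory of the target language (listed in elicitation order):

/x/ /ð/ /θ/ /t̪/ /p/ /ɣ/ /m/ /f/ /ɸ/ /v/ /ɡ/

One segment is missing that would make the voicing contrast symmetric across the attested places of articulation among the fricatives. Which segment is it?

place of articulation  voiceless  voiced  
bilabial          ɸ         —       
labiodental       f         v       
dental            θ         ð       
velar             x         ɣ       
The bilabial row has no voiced member, so the gap is the voiced bilabial fricative /β/.

/β/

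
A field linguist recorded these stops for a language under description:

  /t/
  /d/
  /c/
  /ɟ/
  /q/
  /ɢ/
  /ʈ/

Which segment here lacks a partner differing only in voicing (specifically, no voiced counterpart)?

Alveolar: /t/ ~ /d/
Palatal: /c/ ~ /ɟ/
Uvular: /q/ ~ /ɢ/
Retroflex: only /ʈ/ (voiceless); no voiced partner.
So /ʈ/ is the unpaired segment.

/ʈ/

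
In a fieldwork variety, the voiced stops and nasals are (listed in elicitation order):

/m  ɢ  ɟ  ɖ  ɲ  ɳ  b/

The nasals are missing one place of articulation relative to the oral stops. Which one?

uvular

place of articulation  oral stop  nasal   
bilabial          b         m       
retroflex         ɖ         ɳ       
palatal           ɟ         ɲ       
uvular            ɢ         —       
Every place of articulation has a nasal member except uvular, where /ɴ/ would be expected.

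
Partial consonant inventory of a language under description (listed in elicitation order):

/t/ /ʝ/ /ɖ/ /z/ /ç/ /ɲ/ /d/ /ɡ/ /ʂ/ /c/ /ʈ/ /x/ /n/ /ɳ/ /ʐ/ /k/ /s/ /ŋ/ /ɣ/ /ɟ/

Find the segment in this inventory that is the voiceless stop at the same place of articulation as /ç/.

/ç/ is a voiceless palatal fricative.
The voiceless stop at the same place is a voiceless palatal stop — in this inventory, /c/.

/c/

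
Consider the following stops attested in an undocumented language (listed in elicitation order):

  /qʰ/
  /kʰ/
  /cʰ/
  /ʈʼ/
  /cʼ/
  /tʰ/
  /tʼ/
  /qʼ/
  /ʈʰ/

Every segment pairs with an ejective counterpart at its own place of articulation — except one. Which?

Alveolar: /tʰ/ ~ /tʼ/
Retroflex: /ʈʰ/ ~ /ʈʼ/
Palatal: /cʰ/ ~ /cʼ/
Uvular: /qʰ/ ~ /qʼ/
Velar: only /kʰ/ (aspirated); no ejective partner.
So /kʰ/ is the unpaired segment.

/kʰ/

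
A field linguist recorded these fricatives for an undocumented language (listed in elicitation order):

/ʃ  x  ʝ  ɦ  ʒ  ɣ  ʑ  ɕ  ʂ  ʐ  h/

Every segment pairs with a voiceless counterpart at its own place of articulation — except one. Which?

/ʝ/

Postalveolar: /ʃ/ ~ /ʒ/
Retroflex: /ʂ/ ~ /ʐ/
Alveolo-palatal: /ɕ/ ~ /ʑ/
Velar: /x/ ~ /ɣ/
Glottal: /h/ ~ /ɦ/
Palatal: only /ʝ/ (voiced); no voiceless partner.
So /ʝ/ is the unpaired segment.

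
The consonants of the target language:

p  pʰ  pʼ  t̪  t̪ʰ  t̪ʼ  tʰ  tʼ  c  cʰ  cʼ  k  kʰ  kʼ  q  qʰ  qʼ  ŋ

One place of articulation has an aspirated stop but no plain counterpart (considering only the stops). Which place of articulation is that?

bilabial: plain /p/, aspirated /pʰ/, ejective /pʼ/.
dental: plain /t̪/, aspirated /t̪ʰ/, ejective /t̪ʼ/.
alveolar: plain —, aspirated /tʰ/, ejective /tʼ/.
palatal: plain /c/, aspirated /cʰ/, ejective /cʼ/.
velar: plain /k/, aspirated /kʰ/, ejective /kʼ/.
uvular: plain /q/, aspirated /qʰ/, ejective /qʼ/.
Every place of articulation has a plain member except alveolar, where /t/ would be expected.

alveolar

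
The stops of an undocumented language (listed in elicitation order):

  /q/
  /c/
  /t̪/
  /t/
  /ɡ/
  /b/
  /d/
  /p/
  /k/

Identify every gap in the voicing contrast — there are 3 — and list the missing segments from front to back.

bilabial: voiceless /p/, voiced /b/.
dental: voiceless /t̪/, voiced —.
alveolar: voiceless /t/, voiced /d/.
palatal: voiceless /c/, voiced —.
velar: voiceless /k/, voiced /ɡ/.
uvular: voiceless /q/, voiced —.
Gaps, from front to back: dental lacks voiced (/d̪/); palatal lacks voiced (/ɟ/); uvular lacks voiced (/ɢ/).

/d̪/, /ɟ/, /ɢ/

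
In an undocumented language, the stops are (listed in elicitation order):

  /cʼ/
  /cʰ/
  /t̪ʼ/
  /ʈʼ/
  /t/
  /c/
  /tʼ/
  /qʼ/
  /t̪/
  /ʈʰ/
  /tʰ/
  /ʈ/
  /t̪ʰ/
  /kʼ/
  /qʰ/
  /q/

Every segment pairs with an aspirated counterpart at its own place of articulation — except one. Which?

/kʼ/

Dental: /t̪/ ~ /t̪ʰ/ ~ /t̪ʼ/
Alveolar: /t/ ~ /tʰ/ ~ /tʼ/
Retroflex: /ʈ/ ~ /ʈʰ/ ~ /ʈʼ/
Palatal: /c/ ~ /cʰ/ ~ /cʼ/
Uvular: /q/ ~ /qʰ/ ~ /qʼ/
Velar: only /kʼ/ (ejective); no aspirated partner.
So /kʼ/ is the unpaired segment.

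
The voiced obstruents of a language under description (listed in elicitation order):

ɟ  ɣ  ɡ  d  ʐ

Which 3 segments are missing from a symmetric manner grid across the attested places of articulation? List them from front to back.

/z/, /ɖ/, /ʝ/

place of articulation  stop      fricative
alveolar          d         —       
retroflex         —         ʐ       
palatal           ɟ         —       
velar             ɡ         ɣ       
Gaps, from front to back: alveolar lacks fricative (/z/); retroflex lacks stop (/ɖ/); palatal lacks fricative (/ʝ/).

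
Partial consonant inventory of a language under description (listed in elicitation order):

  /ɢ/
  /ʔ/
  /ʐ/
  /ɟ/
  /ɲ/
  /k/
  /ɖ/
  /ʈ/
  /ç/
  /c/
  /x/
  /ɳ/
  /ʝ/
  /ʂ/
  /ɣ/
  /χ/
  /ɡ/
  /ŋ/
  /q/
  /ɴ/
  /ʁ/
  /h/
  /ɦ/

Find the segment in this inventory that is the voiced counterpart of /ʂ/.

/ʐ/

/ʂ/ is a voiceless retroflex fricative.
The voiced counterpart is a voiced retroflex fricative — in this inventory, /ʐ/.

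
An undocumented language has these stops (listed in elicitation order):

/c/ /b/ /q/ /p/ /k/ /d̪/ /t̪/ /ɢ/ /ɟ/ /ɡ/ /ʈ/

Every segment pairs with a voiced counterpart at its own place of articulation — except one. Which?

/ʈ/

Bilabial: /p/ ~ /b/
Dental: /t̪/ ~ /d̪/
Palatal: /c/ ~ /ɟ/
Velar: /k/ ~ /ɡ/
Uvular: /q/ ~ /ɢ/
Retroflex: only /ʈ/ (voiceless); no voiced partner.
So /ʈ/ is the unpaired segment.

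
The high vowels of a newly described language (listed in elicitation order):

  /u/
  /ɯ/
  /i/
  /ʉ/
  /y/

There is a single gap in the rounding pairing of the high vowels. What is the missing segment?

/ɨ/

Unrounded: /i/ (front), /ɯ/ (back).
Rounded: /y/ (front), /ʉ/ (central), /u/ (back).
The central row has no unrounded member, so the gap is the central unrounded vowel /ɨ/.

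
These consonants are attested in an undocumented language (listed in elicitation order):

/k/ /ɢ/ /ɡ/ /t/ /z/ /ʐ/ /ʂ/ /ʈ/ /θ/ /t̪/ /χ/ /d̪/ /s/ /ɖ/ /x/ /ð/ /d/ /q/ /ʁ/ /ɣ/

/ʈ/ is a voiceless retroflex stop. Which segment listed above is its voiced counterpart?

The voiced counterpart is a voiced retroflex stop — in this inventory, /ɖ/.

/ɖ/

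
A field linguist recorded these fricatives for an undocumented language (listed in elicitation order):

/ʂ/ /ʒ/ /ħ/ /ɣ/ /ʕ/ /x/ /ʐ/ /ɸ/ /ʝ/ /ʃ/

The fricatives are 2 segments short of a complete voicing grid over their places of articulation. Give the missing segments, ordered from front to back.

/β/, /ç/

bilabial: voiceless /ɸ/, voiced —.
postalveolar: voiceless /ʃ/, voiced /ʒ/.
retroflex: voiceless /ʂ/, voiced /ʐ/.
palatal: voiceless —, voiced /ʝ/.
velar: voiceless /x/, voiced /ɣ/.
pharyngeal: voiceless /ħ/, voiced /ʕ/.
Gaps, from front to back: bilabial lacks voiced (/β/); palatal lacks voiceless (/ç/).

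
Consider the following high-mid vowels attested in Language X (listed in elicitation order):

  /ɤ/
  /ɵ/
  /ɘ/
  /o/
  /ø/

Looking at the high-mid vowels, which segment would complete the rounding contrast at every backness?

/e/

backness          unrounded  rounded 
front             —         ø       
central           ɘ         ɵ       
back              ɤ         o       
The front row has no unrounded member, so the gap is the front unrounded vowel /e/.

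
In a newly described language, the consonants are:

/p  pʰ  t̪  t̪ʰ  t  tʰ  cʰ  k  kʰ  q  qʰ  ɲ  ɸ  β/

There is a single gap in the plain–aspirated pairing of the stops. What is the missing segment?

place of articulation  plain     aspirated
bilabial          p         pʰ      
dental            t̪        t̪ʰ     
alveolar          t         tʰ      
palatal           —         cʰ      
velar             k         kʰ      
uvular            q         qʰ      
The palatal row has no plain member, so the gap is the plain palatal stop /c/.

/c/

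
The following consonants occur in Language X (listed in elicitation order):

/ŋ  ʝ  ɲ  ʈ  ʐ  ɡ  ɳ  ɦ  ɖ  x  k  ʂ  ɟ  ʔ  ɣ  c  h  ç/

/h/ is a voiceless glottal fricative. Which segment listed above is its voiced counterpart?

The voiced counterpart is a voiced glottal fricative — in this inventory, /ɦ/.

/ɦ/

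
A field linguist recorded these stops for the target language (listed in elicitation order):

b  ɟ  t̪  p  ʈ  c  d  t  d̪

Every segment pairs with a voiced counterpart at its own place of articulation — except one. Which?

/ʈ/

Bilabial: /p/ ~ /b/
Dental: /t̪/ ~ /d̪/
Alveolar: /t/ ~ /d/
Palatal: /c/ ~ /ɟ/
Retroflex: only /ʈ/ (voiceless); no voiced partner.
So /ʈ/ is the unpaired segment.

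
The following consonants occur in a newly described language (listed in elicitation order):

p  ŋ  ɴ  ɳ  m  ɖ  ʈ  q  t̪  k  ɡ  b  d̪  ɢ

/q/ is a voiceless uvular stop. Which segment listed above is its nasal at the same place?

The nasal at the same place is an uvular nasal — in this inventory, /ɴ/.

/ɴ/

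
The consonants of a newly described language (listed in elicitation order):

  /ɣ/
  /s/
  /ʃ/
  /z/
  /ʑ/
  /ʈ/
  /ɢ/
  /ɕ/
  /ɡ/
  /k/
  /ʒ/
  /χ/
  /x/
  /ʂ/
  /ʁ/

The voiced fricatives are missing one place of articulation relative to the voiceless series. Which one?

Voiceless: /s/ (alveolar), /ʃ/ (postalveolar), /ʂ/ (retroflex), /ɕ/ (alveolo-palatal), /x/ (velar), /χ/ (uvular).
Voiced: /z/ (alveolar), /ʒ/ (postalveolar), /ʑ/ (alveolo-palatal), /ɣ/ (velar), /ʁ/ (uvular).
Every place of articulation has a voiced member except retroflex, where /ʐ/ would be expected.

retroflex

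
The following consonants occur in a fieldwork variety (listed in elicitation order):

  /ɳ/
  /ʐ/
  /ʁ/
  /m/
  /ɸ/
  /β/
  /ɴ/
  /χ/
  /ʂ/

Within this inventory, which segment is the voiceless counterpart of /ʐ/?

/ʐ/ is a voiced retroflex fricative.
The voiceless counterpart is a voiceless retroflex fricative — in this inventory, /ʂ/.

/ʂ/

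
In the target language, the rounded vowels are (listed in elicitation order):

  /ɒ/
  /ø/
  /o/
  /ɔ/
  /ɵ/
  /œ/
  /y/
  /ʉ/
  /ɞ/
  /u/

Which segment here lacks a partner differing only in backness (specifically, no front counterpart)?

/ɒ/

High: /y/ ~ /ʉ/ ~ /u/
High-mid: /ø/ ~ /ɵ/ ~ /o/
Low-mid: /œ/ ~ /ɞ/ ~ /ɔ/
Low: only /ɒ/ (back); no front partner.
So /ɒ/ is the unpaired segment.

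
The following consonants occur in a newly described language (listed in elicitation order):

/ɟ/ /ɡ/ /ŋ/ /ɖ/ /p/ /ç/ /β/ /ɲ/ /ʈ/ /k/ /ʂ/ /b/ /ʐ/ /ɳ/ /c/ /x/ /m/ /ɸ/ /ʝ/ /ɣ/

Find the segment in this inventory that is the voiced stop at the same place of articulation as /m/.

/m/ is a bilabial nasal.
The voiced stop at the same place is a voiced bilabial stop — in this inventory, /b/.

/b/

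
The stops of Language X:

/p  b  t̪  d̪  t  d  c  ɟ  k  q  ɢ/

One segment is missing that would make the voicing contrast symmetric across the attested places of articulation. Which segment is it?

/ɡ/

place of articulation  voiceless  voiced  
bilabial          p         b       
dental            t̪        d̪      
alveolar          t         d       
palatal           c         ɟ       
velar             k         —       
uvular            q         ɢ       
The velar row has no voiced member, so the gap is the voiced velar stop /ɡ/.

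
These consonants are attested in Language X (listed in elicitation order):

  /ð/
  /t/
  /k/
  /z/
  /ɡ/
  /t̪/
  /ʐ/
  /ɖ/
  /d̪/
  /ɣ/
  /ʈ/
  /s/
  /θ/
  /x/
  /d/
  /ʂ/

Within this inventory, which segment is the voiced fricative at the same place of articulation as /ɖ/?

/ʐ/

/ɖ/ is a voiced retroflex stop.
The voiced fricative at the same place is a voiced retroflex fricative — in this inventory, /ʐ/.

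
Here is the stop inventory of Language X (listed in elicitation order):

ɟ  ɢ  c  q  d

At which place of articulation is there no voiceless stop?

Voiceless: /c/ (palatal), /q/ (uvular).
Voiced: /d/ (alveolar), /ɟ/ (palatal), /ɢ/ (uvular).
Every place of articulation has a voiceless member except alveolar, where /t/ would be expected.

alveolar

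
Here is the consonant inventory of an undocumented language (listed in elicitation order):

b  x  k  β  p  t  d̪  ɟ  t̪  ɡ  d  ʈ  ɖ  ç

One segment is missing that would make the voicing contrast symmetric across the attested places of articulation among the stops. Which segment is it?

bilabial: voiceless /p/, voiced /b/.
dental: voiceless /t̪/, voiced /d̪/.
alveolar: voiceless /t/, voiced /d/.
retroflex: voiceless /ʈ/, voiced /ɖ/.
palatal: voiceless —, voiced /ɟ/.
velar: voiceless /k/, voiced /ɡ/.
The palatal row has no voiceless member, so the gap is the voiceless palatal stop /c/.

/c/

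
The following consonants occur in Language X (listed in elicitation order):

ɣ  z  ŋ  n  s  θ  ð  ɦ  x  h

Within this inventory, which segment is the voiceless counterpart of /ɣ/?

/x/

/ɣ/ is a voiced velar fricative.
The voiceless counterpart is a voiceless velar fricative — in this inventory, /x/.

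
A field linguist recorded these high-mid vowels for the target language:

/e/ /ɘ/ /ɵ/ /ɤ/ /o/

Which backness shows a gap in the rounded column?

front

Unrounded: /e/ (front), /ɘ/ (central), /ɤ/ (back).
Rounded: /ɵ/ (central), /o/ (back).
Every backness has a rounded member except front, where /ø/ would be expected.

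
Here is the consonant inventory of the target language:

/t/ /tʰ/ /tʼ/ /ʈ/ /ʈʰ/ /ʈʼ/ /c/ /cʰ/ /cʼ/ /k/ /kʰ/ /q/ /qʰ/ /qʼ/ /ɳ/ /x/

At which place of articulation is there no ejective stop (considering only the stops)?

velar

Plain: /t/ (alveolar), /ʈ/ (retroflex), /c/ (palatal), /k/ (velar), /q/ (uvular).
Aspirated: /tʰ/ (alveolar), /ʈʰ/ (retroflex), /cʰ/ (palatal), /kʰ/ (velar), /qʰ/ (uvular).
Ejective: /tʼ/ (alveolar), /ʈʼ/ (retroflex), /cʼ/ (palatal), /qʼ/ (uvular).
Every place of articulation has an ejective member except velar, where /kʼ/ would be expected.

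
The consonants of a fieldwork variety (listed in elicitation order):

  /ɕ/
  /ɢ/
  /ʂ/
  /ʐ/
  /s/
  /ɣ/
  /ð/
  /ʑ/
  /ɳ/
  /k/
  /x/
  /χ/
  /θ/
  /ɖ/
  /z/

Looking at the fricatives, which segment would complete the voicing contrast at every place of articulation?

/ʁ/

Voiceless: /θ/ (dental), /s/ (alveolar), /ʂ/ (retroflex), /ɕ/ (alveolo-palatal), /x/ (velar), /χ/ (uvular).
Voiced: /ð/ (dental), /z/ (alveolar), /ʐ/ (retroflex), /ʑ/ (alveolo-palatal), /ɣ/ (velar).
The uvular row has no voiced member, so the gap is the voiced uvular fricative /ʁ/.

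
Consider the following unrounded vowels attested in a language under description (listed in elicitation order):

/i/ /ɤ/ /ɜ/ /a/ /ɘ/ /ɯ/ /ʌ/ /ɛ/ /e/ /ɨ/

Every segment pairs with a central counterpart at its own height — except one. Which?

/a/

High: /i/ ~ /ɨ/ ~ /ɯ/
High-mid: /e/ ~ /ɘ/ ~ /ɤ/
Low-mid: /ɛ/ ~ /ɜ/ ~ /ʌ/
Low: only /a/ (front); no central partner.
So /a/ is the unpaired segment.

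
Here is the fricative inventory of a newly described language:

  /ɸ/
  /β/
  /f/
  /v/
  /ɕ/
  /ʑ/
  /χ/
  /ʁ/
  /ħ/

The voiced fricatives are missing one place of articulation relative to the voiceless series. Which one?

bilabial: voiceless /ɸ/, voiced /β/.
labiodental: voiceless /f/, voiced /v/.
alveolo-palatal: voiceless /ɕ/, voiced /ʑ/.
uvular: voiceless /χ/, voiced /ʁ/.
pharyngeal: voiceless /ħ/, voiced —.
Every place of articulation has a voiced member except pharyngeal, where /ʕ/ would be expected.

pharyngeal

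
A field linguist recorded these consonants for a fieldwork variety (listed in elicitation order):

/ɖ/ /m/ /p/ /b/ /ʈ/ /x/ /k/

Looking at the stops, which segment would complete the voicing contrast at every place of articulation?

Voiceless: /p/ (bilabial), /ʈ/ (retroflex), /k/ (velar).
Voiced: /b/ (bilabial), /ɖ/ (retroflex).
The velar row has no voiced member, so the gap is the voiced velar stop /ɡ/.

/ɡ/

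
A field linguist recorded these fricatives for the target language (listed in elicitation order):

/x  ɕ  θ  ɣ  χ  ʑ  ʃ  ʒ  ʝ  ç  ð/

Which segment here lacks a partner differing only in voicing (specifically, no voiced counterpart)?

/χ/

Dental: /θ/ ~ /ð/
Postalveolar: /ʃ/ ~ /ʒ/
Alveolo-palatal: /ɕ/ ~ /ʑ/
Palatal: /ç/ ~ /ʝ/
Velar: /x/ ~ /ɣ/
Uvular: only /χ/ (voiceless); no voiced partner.
So /χ/ is the unpaired segment.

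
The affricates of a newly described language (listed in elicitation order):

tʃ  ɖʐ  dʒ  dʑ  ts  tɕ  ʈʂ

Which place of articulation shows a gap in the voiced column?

alveolar: voiceless /ts/, voiced —.
postalveolar: voiceless /tʃ/, voiced /dʒ/.
retroflex: voiceless /ʈʂ/, voiced /ɖʐ/.
alveolo-palatal: voiceless /tɕ/, voiced /dʑ/.
Every place of articulation has a voiced member except alveolar, where /dz/ would be expected.

alveolar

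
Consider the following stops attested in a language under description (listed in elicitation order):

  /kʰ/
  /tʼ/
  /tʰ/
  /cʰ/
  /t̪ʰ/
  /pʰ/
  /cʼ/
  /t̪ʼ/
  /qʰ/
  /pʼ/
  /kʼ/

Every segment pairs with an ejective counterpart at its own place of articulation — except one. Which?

Bilabial: /pʰ/ ~ /pʼ/
Dental: /t̪ʰ/ ~ /t̪ʼ/
Alveolar: /tʰ/ ~ /tʼ/
Palatal: /cʰ/ ~ /cʼ/
Velar: /kʰ/ ~ /kʼ/
Uvular: only /qʰ/ (aspirated); no ejective partner.
So /qʰ/ is the unpaired segment.

/qʰ/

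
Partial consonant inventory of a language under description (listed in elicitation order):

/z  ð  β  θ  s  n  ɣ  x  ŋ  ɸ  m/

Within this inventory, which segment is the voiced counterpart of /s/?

/s/ is a voiceless alveolar fricative.
The voiced counterpart is a voiced alveolar fricative — in this inventory, /z/.

/z/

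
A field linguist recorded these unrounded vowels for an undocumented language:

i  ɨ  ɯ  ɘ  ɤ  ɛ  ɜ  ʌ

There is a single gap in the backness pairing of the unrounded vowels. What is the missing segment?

/e/

height            front     central   back    
high              i         ɨ         ɯ       
high-mid          —         ɘ         ɤ       
low-mid           ɛ         ɜ         ʌ       
The high-mid row has no front member, so the gap is the high-mid front unrounded vowel /e/.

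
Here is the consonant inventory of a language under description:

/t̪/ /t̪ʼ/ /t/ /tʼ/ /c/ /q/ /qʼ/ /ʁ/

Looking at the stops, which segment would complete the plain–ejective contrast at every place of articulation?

/cʼ/

Plain: /t̪/ (dental), /t/ (alveolar), /c/ (palatal), /q/ (uvular).
Ejective: /t̪ʼ/ (dental), /tʼ/ (alveolar), /qʼ/ (uvular).
The palatal row has no ejective member, so the gap is the ejective palatal stop /cʼ/.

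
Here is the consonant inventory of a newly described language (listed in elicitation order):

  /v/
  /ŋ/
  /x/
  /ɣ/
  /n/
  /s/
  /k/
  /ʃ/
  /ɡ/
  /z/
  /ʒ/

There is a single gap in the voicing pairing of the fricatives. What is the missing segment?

Voiceless: /s/ (alveolar), /ʃ/ (postalveolar), /x/ (velar).
Voiced: /v/ (labiodental), /z/ (alveolar), /ʒ/ (postalveolar), /ɣ/ (velar).
The labiodental row has no voiceless member, so the gap is the voiceless labiodental fricative /f/.

/f/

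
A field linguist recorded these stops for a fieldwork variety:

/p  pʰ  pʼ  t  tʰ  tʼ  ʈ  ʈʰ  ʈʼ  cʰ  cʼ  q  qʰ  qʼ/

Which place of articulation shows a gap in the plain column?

palatal

bilabial: plain /p/, aspirated /pʰ/, ejective /pʼ/.
alveolar: plain /t/, aspirated /tʰ/, ejective /tʼ/.
retroflex: plain /ʈ/, aspirated /ʈʰ/, ejective /ʈʼ/.
palatal: plain —, aspirated /cʰ/, ejective /cʼ/.
uvular: plain /q/, aspirated /qʰ/, ejective /qʼ/.
Every place of articulation has a plain member except palatal, where /c/ would be expected.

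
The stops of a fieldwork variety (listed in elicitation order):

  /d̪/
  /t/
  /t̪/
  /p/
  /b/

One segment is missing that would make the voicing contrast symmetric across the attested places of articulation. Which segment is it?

bilabial: voiceless /p/, voiced /b/.
dental: voiceless /t̪/, voiced /d̪/.
alveolar: voiceless /t/, voiced —.
The alveolar row has no voiced member, so the gap is the voiced alveolar stop /d/.

/d/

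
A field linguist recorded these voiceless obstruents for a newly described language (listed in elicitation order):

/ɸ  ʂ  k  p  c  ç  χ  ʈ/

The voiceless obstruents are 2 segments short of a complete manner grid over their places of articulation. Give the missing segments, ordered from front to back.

Stop: /p/ (bilabial), /ʈ/ (retroflex), /c/ (palatal), /k/ (velar).
Fricative: /ɸ/ (bilabial), /ʂ/ (retroflex), /ç/ (palatal), /χ/ (uvular).
Gaps, from front to back: velar lacks fricative (/x/); uvular lacks stop (/q/).

/x/, /q/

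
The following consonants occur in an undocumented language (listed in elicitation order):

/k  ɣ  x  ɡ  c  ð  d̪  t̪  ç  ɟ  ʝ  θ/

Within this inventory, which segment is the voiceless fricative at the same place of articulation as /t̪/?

/θ/

/t̪/ is a voiceless dental stop.
The voiceless fricative at the same place is a voiceless dental fricative — in this inventory, /θ/.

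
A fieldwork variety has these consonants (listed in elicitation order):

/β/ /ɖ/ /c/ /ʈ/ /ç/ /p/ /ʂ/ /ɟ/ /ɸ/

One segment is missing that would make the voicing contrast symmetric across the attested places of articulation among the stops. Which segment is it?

/b/

bilabial: voiceless /p/, voiced —.
retroflex: voiceless /ʈ/, voiced /ɖ/.
palatal: voiceless /c/, voiced /ɟ/.
The bilabial row has no voiced member, so the gap is the voiced bilabial stop /b/.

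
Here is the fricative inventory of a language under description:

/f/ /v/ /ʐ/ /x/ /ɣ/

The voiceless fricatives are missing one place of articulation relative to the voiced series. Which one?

place of articulation  voiceless  voiced  
labiodental       f         v       
retroflex         —         ʐ       
velar             x         ɣ       
Every place of articulation has a voiceless member except retroflex, where /ʂ/ would be expected.

retroflex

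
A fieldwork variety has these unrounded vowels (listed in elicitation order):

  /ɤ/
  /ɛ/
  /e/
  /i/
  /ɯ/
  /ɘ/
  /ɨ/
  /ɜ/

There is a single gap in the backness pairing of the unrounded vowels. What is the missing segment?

/ʌ/

Front: /i/ (high), /e/ (high-mid), /ɛ/ (low-mid).
Central: /ɨ/ (high), /ɘ/ (high-mid), /ɜ/ (low-mid).
Back: /ɯ/ (high), /ɤ/ (high-mid).
The low-mid row has no back member, so the gap is the low-mid back unrounded vowel /ʌ/.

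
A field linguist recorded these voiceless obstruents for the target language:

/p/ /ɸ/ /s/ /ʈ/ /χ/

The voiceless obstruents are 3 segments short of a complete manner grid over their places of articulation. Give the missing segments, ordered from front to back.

Stop: /p/ (bilabial), /ʈ/ (retroflex).
Fricative: /ɸ/ (bilabial), /s/ (alveolar), /χ/ (uvular).
Gaps, from front to back: alveolar lacks stop (/t/); retroflex lacks fricative (/ʂ/); uvular lacks stop (/q/).

/t/, /ʂ/, /q/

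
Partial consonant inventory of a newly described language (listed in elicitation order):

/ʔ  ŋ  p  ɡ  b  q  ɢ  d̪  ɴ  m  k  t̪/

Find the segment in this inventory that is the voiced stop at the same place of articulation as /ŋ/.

/ɡ/

/ŋ/ is a velar nasal.
The voiced stop at the same place is a voiced velar stop — in this inventory, /ɡ/.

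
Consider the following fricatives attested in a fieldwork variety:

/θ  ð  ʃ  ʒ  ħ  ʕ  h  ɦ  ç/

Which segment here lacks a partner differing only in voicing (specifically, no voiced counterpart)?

/ç/

Dental: /θ/ ~ /ð/
Postalveolar: /ʃ/ ~ /ʒ/
Pharyngeal: /ħ/ ~ /ʕ/
Glottal: /h/ ~ /ɦ/
Palatal: only /ç/ (voiceless); no voiced partner.
So /ç/ is the unpaired segment.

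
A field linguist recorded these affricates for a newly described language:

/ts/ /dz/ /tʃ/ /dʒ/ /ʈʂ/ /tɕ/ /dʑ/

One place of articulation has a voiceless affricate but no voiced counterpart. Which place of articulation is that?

retroflex

place of articulation  voiceless  voiced  
alveolar          ts        dz      
postalveolar      tʃ        dʒ      
retroflex         ʈʂ        —       
alveolo-palatal   tɕ        dʑ      
Every place of articulation has a voiced member except retroflex, where /ɖʐ/ would be expected.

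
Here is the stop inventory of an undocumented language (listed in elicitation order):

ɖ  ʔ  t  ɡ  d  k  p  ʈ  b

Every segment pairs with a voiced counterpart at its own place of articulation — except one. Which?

Bilabial: /p/ ~ /b/
Alveolar: /t/ ~ /d/
Retroflex: /ʈ/ ~ /ɖ/
Velar: /k/ ~ /ɡ/
Glottal: only /ʔ/ (voiceless); no voiced partner.
So /ʔ/ is the unpaired segment.

/ʔ/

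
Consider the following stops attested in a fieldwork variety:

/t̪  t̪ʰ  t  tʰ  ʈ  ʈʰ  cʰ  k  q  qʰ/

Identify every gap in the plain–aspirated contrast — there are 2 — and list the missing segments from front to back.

/c/, /kʰ/

place of articulation  plain     aspirated
dental            t̪        t̪ʰ     
alveolar          t         tʰ      
retroflex         ʈ         ʈʰ      
palatal           —         cʰ      
velar             k         —       
uvular            q         qʰ      
Gaps, from front to back: palatal lacks plain (/c/); velar lacks aspirated (/kʰ/).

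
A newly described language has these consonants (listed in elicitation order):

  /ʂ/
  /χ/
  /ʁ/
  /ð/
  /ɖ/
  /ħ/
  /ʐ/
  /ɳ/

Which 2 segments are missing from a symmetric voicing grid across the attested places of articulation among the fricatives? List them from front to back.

/θ/, /ʕ/

Voiceless: /ʂ/ (retroflex), /χ/ (uvular), /ħ/ (pharyngeal).
Voiced: /ð/ (dental), /ʐ/ (retroflex), /ʁ/ (uvular).
Gaps, from front to back: dental lacks voiceless (/θ/); pharyngeal lacks voiced (/ʕ/).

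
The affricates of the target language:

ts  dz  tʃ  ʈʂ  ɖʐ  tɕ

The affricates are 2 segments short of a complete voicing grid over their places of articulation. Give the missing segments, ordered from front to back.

/dʒ/, /dʑ/

alveolar: voiceless /ts/, voiced /dz/.
postalveolar: voiceless /tʃ/, voiced —.
retroflex: voiceless /ʈʂ/, voiced /ɖʐ/.
alveolo-palatal: voiceless /tɕ/, voiced —.
Gaps, from front to back: postalveolar lacks voiced (/dʒ/); alveolo-palatal lacks voiced (/dʑ/).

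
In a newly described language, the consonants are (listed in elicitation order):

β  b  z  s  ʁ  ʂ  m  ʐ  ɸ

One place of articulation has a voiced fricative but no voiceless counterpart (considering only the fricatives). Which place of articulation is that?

place of articulation  voiceless  voiced  
bilabial          ɸ         β       
alveolar          s         z       
retroflex         ʂ         ʐ       
uvular            —         ʁ       
Every place of articulation has a voiceless member except uvular, where /χ/ would be expected.

uvular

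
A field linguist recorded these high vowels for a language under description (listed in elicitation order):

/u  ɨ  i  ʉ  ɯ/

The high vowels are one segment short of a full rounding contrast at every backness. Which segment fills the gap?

/y/

backness          unrounded  rounded 
front             i         —       
central           ɨ         ʉ       
back              ɯ         u       
The front row has no rounded member, so the gap is the front rounded vowel /y/.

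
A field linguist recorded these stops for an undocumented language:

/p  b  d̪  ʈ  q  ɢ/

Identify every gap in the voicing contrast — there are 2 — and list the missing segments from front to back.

bilabial: voiceless /p/, voiced /b/.
dental: voiceless —, voiced /d̪/.
retroflex: voiceless /ʈ/, voiced —.
uvular: voiceless /q/, voiced /ɢ/.
Gaps, from front to back: dental lacks voiceless (/t̪/); retroflex lacks voiced (/ɖ/).

/t̪/, /ɖ/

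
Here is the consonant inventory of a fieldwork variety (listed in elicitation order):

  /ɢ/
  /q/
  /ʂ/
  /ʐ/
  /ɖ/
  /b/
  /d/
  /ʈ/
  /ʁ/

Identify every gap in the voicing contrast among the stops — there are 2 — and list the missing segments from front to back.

Voiceless: /ʈ/ (retroflex), /q/ (uvular).
Voiced: /b/ (bilabial), /d/ (alveolar), /ɖ/ (retroflex), /ɢ/ (uvular).
Gaps, from front to back: bilabial lacks voiceless (/p/); alveolar lacks voiceless (/t/).

/p/, /t/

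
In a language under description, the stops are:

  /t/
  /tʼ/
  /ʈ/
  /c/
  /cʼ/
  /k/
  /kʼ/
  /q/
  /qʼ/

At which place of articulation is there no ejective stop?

retroflex

Plain: /t/ (alveolar), /ʈ/ (retroflex), /c/ (palatal), /k/ (velar), /q/ (uvular).
Ejective: /tʼ/ (alveolar), /cʼ/ (palatal), /kʼ/ (velar), /qʼ/ (uvular).
Every place of articulation has an ejective member except retroflex, where /ʈʼ/ would be expected.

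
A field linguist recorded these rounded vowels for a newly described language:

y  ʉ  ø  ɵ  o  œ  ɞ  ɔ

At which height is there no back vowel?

high: front /y/, central /ʉ/, back —.
high-mid: front /ø/, central /ɵ/, back /o/.
low-mid: front /œ/, central /ɞ/, back /ɔ/.
Every height has a back member except high, where /u/ would be expected.

high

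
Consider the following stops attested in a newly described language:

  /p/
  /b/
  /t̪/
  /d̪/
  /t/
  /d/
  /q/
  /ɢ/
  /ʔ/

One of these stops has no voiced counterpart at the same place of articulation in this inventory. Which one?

/ʔ/

Bilabial: /p/ ~ /b/
Dental: /t̪/ ~ /d̪/
Alveolar: /t/ ~ /d/
Uvular: /q/ ~ /ɢ/
Glottal: only /ʔ/ (voiceless); no voiced partner.
So /ʔ/ is the unpaired segment.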